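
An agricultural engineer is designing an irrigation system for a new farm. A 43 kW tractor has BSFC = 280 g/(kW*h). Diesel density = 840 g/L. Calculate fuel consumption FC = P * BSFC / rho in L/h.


FC = P * BSFC / rho_fuel
   = 43 * 280 / 840
   = 12040 / 840
   = 14.33 L/h


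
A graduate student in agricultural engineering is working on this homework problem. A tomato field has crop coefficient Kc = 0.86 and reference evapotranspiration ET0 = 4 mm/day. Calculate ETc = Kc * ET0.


ETc = Kc * ET0
    = 0.86 * 4
    = 3.44 mm/day


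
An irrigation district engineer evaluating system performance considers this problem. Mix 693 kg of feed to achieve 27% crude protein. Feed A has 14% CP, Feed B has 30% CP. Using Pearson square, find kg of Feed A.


parts_A = CP_b - target = 30 - 27 = 3
parts_B = target - CP_a = 27 - 14 = 13
total_parts = 3 + 13 = 16
Feed A = 693 * 3 / 16 = 129.94 kg
Feed B = 693 * 13 / 16 = 563.06 kg

129.94 kg


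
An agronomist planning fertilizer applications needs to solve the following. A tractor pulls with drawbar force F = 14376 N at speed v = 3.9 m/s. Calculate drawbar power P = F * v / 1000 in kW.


P = F * v / 1000
  = 14376 * 3.9 / 1000
  = 56066.40 / 1000
  = 56.07 kW


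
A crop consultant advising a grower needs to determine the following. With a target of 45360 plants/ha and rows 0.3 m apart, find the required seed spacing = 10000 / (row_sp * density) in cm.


spacing = 10000 / (row_sp * density)
        = 10000 / (0.3 * 45360)
        = 10000 / 13608
        = 0.73486 m = 73.49 cm


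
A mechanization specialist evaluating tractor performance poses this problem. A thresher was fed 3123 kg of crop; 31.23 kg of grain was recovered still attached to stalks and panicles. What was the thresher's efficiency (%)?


eta = (total - unthreshed) / total * 100
    = (3123 - 31.23) / 3123 * 100
    = 3091.77 / 3123 * 100
    = 99%


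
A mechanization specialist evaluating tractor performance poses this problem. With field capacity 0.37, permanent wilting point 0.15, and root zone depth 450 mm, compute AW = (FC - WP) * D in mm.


AW = (FC - WP) * D
   = (0.37 - 0.15) * 450
   = 0.22 * 450
   = 99 mm


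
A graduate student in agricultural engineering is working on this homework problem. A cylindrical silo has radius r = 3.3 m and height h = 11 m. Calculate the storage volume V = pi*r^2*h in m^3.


V = pi * r^2 * h
  = pi * 3.3^2 * 11
  = pi * 10.89 * 11
  = 376.33 m^3


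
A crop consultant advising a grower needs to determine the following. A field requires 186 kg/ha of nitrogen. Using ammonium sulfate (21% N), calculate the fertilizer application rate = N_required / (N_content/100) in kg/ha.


Rate = N_required / (N_content / 100)
     = 186 / (21 / 100)
     = 186 / 0.21
     = 885.71 kg/ha


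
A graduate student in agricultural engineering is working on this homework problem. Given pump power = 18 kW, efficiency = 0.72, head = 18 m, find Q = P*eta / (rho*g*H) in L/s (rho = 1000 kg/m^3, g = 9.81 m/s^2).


Q = (P * 1000 * eta) / (rho * g * H)
  = (18 * 1000 * 0.72) / (1000 * 9.81 * 18)
  = 12960 / 176580
  = 0.07339 m^3/s = 73.39 L/s


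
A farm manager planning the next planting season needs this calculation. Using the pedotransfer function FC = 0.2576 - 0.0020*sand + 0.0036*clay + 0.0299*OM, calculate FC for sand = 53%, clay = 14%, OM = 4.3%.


FC = 0.2576 - 0.0020*53 + 0.0036*14 + 0.0299*4.3
   = 0.2576 - 0.1060 + 0.0504 + 0.1286
   = 0.3306


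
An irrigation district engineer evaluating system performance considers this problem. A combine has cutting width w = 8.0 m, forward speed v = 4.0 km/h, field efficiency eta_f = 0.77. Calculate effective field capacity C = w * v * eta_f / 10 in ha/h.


C = w * v * eta_f / 10
  = 8.0 * 4.0 * 0.77 / 10
  = 24.64 / 10
  = 2.46 ha/h


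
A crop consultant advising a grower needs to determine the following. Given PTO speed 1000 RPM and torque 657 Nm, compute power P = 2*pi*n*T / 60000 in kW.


P = 2*pi*n*T / 60000
  = 2*pi * 1000 * 657 / 60000
  = 4128052.75 / 60000
  = 68.80 kW


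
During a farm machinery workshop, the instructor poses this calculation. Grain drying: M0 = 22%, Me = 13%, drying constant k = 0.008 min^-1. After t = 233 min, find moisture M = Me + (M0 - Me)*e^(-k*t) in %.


M = Me + (M0 - Me) * e^(-k*t)
  = 13 + (22 - 13) * e^(-0.008*233)
  = 13 + 9 * e^(-1.864)
  = 13 + 9 * 0.15505
  = 13 + 1.3955
  = 14.40%


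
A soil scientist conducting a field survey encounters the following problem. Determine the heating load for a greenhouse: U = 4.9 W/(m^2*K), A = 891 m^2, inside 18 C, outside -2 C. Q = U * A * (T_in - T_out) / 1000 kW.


dT = 18 - (-2) = 20 K
Q = U * A * dT
  = 4.9 * 891 * 20
  = 87318 W = 87.32 kW


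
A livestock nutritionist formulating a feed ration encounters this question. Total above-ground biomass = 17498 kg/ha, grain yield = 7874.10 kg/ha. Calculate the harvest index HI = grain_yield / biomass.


HI = grain_yield / biomass
   = 7874.10 / 17498
   = 0.45


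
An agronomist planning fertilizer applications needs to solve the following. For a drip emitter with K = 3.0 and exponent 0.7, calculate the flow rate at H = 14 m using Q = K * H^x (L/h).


Q = K * H^x
  = 3.0 * 14^0.7
  = 3.0 * 6.3429
  = 19.03 L/h


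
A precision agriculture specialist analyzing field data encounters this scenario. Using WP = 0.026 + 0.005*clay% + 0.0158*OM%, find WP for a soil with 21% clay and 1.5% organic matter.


WP = 0.026 + 0.005*21 + 0.0158*1.5
   = 0.026 + 0.1050 + 0.0237
   = 0.1547


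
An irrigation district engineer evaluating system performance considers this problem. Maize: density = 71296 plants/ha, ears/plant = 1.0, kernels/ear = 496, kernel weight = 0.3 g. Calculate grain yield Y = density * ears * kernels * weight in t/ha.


Y = density * ears * kernels * kw
  = 71296 * 1.0 * 496 * 0.3 g/ha
  = 10608844.80 g/ha
  = 10608.84 kg/ha = 10.61 t/ha


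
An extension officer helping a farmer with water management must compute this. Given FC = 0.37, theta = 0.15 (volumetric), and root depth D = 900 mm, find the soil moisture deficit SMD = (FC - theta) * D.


SMD = (FC - theta) * D
    = (0.37 - 0.15) * 900
    = 0.220 * 900
    = 198 mm


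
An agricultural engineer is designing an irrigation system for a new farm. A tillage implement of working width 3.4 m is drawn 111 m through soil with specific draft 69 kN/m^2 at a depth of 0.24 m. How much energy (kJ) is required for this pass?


E = k * d * w * L
  = 69 * 0.24 * 3.4 * 111
  = 6249.74 kJ


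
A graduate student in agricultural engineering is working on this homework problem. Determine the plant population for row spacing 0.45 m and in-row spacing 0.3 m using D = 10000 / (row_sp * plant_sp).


D = 10000 / (row_sp * plant_sp)
  = 10000 / (0.45 * 0.3)
  = 10000 / 0.1350
  = 74074.07 plants/ha


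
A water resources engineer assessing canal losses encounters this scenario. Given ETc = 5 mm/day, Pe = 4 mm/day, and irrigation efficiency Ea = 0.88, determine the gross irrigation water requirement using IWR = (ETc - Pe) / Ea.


IWR = (ETc - Pe) / Ea
    = (5 - 4) / 0.88
    = 1 / 0.88
    = 1.14 mm/day


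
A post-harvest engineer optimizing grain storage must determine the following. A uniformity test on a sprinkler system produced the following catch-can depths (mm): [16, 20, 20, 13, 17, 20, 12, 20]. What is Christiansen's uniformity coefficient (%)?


xbar = 138 / 8 = 17.250
sum|xi - xbar| = 22
CU = 100 * (1 - 22 / (8 * 17.250))
   = 100 * (1 - 0.1594)
   = 84.06%


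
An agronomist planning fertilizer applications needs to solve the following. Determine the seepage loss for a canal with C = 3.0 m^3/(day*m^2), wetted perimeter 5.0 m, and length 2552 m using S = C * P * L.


S = C * P * L
  = 3.0 * 5.0 * 2552
  = 38280 m^3/day


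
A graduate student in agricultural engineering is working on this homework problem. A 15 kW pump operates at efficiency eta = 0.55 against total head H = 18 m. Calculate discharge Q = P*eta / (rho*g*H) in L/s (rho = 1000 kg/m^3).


Q = (P * 1000 * eta) / (rho * g * H)
  = (15 * 1000 * 0.55) / (1000 * 9.81 * 18)
  = 8250 / 176580
  = 0.04672 m^3/s = 46.72 L/s


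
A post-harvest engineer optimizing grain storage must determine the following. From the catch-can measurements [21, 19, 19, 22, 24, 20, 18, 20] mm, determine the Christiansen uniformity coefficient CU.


xbar = 163 / 8 = 20.375
sum|xi - xbar| = 11.750
CU = 100 * (1 - 11.750 / (8 * 20.375))
   = 100 * (1 - 0.0721)
   = 92.79%


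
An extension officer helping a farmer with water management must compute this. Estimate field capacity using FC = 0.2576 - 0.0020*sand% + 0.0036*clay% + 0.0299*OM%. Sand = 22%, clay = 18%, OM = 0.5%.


FC = 0.2576 - 0.0020*22 + 0.0036*18 + 0.0299*0.5
   = 0.2576 - 0.0440 + 0.0648 + 0.0150
   = 0.2934


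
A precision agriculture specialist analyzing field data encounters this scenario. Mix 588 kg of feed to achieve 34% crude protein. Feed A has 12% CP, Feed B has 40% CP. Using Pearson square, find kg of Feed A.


parts_A = CP_b - target = 40 - 34 = 6
parts_B = target - CP_a = 34 - 12 = 22
total_parts = 6 + 22 = 28
Feed A = 588 * 6 / 28 = 126 kg
Feed B = 588 * 22 / 28 = 462 kg

126 kg


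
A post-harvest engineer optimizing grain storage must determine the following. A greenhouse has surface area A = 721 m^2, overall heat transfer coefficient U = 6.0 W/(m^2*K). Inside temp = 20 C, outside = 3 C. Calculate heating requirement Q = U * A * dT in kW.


dT = 20 - (3) = 17 K
Q = U * A * dT
  = 6.0 * 721 * 17
  = 73542 W = 73.54 kW


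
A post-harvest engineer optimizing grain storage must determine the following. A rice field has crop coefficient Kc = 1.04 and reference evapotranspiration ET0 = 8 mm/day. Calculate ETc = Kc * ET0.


ETc = Kc * ET0
    = 1.04 * 8
    = 8.32 mm/day


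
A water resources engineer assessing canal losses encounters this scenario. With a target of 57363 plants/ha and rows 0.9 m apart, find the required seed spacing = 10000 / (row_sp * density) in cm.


spacing = 10000 / (row_sp * density)
        = 10000 / (0.9 * 57363)
        = 10000 / 51626.70
        = 0.19370 m = 19.37 cm


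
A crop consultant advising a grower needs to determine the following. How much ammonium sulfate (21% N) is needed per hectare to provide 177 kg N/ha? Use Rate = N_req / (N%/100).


Rate = N_required / (N_content / 100)
     = 177 / (21 / 100)
     = 177 / 0.21
     = 842.86 kg/ha


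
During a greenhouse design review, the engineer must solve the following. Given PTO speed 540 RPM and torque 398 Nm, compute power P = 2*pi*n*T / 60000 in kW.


P = 2*pi*n*T / 60000
  = 2*pi * 540 * 398 / 60000
  = 1350382.19 / 60000
  = 22.51 kW


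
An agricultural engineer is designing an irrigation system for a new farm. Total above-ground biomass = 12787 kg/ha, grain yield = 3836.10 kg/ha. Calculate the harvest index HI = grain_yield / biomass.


HI = grain_yield / biomass
   = 3836.10 / 12787
   = 0.30


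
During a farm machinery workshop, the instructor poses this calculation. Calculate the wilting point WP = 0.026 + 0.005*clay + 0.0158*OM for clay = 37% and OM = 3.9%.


WP = 0.026 + 0.005*37 + 0.0158*3.9
   = 0.026 + 0.1850 + 0.0616
   = 0.2726


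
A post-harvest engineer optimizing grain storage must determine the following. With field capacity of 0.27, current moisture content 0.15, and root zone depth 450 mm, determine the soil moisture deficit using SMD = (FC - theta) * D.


SMD = (FC - theta) * D
    = (0.27 - 0.15) * 450
    = 0.120 * 450
    = 54 mm


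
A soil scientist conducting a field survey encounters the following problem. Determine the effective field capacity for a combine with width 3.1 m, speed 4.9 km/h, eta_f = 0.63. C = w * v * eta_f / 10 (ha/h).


C = w * v * eta_f / 10
  = 3.1 * 4.9 * 0.63 / 10
  = 9.57 / 10
  = 0.96 ha/h


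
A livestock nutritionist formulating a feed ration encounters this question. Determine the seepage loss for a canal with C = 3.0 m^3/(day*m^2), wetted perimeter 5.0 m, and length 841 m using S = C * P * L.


S = C * P * L
  = 3.0 * 5.0 * 841
  = 12615 m^3/day


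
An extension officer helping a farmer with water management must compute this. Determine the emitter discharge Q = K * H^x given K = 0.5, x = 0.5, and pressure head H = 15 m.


Q = K * H^x
  = 0.5 * 15^0.5
  = 0.5 * 3.8730
  = 1.94 L/h


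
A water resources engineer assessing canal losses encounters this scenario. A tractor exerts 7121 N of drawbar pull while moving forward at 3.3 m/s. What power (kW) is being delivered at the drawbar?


P = F * v / 1000
  = 7121 * 3.3 / 1000
  = 23499.30 / 1000
  = 23.50 kW


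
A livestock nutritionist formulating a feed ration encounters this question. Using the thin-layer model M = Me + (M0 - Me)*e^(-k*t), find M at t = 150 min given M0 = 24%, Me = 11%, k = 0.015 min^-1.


M = Me + (M0 - Me) * e^(-k*t)
  = 11 + (24 - 11) * e^(-0.015*150)
  = 11 + 13 * e^(-2.250)
  = 11 + 13 * 0.10540
  = 11 + 1.3702
  = 12.37%


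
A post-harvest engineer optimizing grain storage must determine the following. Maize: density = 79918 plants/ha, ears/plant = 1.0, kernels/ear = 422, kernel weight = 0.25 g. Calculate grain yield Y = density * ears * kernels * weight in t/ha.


Y = density * ears * kernels * kw
  = 79918 * 1.0 * 422 * 0.25 g/ha
  = 8431349 g/ha
  = 8431.35 kg/ha = 8.43 t/ha


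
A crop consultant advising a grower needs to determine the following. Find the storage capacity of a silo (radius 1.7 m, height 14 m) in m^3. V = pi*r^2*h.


V = pi * r^2 * h
  = pi * 1.7^2 * 14
  = pi * 2.89 * 14
  = 127.11 m^3


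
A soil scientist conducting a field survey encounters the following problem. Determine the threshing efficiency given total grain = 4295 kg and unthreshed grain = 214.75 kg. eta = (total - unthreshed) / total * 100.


eta = (total - unthreshed) / total * 100
    = (4295 - 214.75) / 4295 * 100
    = 4080.25 / 4295 * 100
    = 95%


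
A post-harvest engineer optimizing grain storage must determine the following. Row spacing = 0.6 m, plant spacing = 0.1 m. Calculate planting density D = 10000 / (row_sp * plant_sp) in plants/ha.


D = 10000 / (row_sp * plant_sp)
  = 10000 / (0.6 * 0.1)
  = 10000 / 0.0600
  = 166666.67 plants/ha


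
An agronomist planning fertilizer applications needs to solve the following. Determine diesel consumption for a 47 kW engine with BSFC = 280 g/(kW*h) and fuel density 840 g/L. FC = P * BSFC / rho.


FC = P * BSFC / rho_fuel
   = 47 * 280 / 840
   = 13160 / 840
   = 15.67 L/h


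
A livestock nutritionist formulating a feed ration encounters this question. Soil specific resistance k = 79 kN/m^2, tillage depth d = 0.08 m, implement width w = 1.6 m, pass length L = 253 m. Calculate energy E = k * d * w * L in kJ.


E = k * d * w * L
  = 79 * 0.08 * 1.6 * 253
  = 2558.34 kJ


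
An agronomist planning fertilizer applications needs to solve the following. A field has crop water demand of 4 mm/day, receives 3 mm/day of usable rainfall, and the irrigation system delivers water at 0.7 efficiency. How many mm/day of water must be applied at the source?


IWR = (ETc - Pe) / Ea
    = (4 - 3) / 0.7
    = 1 / 0.7
    = 1.43 mm/day


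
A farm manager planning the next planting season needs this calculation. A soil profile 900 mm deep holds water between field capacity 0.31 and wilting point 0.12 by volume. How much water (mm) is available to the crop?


AW = (FC - WP) * D
   = (0.31 - 0.12) * 900
   = 0.19 * 900
   = 171 mm


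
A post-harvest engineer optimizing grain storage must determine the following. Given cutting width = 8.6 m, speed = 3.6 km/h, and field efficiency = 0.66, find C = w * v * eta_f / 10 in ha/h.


C = w * v * eta_f / 10
  = 8.6 * 3.6 * 0.66 / 10
  = 20.43 / 10
  = 2.04 ha/h


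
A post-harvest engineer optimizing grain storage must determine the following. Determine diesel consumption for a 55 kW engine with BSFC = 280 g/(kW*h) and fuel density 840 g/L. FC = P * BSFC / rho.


FC = P * BSFC / rho_fuel
   = 55 * 280 / 840
   = 15400 / 840
   = 18.33 L/h


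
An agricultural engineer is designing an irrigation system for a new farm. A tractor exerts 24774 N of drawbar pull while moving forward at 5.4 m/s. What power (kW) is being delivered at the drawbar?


P = F * v / 1000
  = 24774 * 5.4 / 1000
  = 133779.60 / 1000
  = 133.78 kW


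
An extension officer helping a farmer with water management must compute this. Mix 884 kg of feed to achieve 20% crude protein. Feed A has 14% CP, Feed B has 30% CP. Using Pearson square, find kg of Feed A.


parts_A = CP_b - target = 30 - 20 = 10
parts_B = target - CP_a = 20 - 14 = 6
total_parts = 10 + 6 = 16
Feed A = 884 * 10 / 16 = 552.50 kg
Feed B = 884 * 6 / 16 = 331.50 kg

552.50 kg


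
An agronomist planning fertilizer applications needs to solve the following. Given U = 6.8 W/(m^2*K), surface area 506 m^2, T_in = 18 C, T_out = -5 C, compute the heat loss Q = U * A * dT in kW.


dT = 18 - (-5) = 23 K
Q = U * A * dT
  = 6.8 * 506 * 23
  = 79138.40 W = 79.14 kW


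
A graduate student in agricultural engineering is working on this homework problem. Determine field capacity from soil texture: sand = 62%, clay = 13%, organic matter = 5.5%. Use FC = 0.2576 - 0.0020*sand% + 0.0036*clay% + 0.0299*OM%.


FC = 0.2576 - 0.0020*62 + 0.0036*13 + 0.0299*5.5
   = 0.2576 - 0.1240 + 0.0468 + 0.1645
   = 0.3449


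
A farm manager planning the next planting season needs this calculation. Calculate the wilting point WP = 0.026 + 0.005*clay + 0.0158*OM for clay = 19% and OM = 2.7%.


WP = 0.026 + 0.005*19 + 0.0158*2.7
   = 0.026 + 0.0950 + 0.0427
   = 0.1637


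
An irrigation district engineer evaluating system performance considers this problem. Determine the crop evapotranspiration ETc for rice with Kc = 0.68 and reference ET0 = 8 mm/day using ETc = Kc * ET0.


ETc = Kc * ET0
    = 0.68 * 8
    = 5.44 mm/day


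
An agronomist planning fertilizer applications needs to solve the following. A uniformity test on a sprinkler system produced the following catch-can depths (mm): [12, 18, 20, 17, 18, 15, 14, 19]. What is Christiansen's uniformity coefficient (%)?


xbar = 133 / 8 = 16.625
sum|xi - xbar| = 17.750
CU = 100 * (1 - 17.750 / (8 * 16.625))
   = 100 * (1 - 0.1335)
   = 86.65%


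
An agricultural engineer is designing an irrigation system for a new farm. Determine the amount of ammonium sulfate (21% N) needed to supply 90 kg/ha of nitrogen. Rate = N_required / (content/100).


Rate = N_required / (N_content / 100)
     = 90 / (21 / 100)
     = 90 / 0.21
     = 428.57 kg/ha


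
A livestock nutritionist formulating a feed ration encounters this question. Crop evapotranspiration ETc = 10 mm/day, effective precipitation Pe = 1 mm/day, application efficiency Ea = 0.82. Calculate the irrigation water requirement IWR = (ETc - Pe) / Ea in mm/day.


IWR = (ETc - Pe) / Ea
    = (10 - 1) / 0.82
    = 9 / 0.82
    = 10.98 mm/day


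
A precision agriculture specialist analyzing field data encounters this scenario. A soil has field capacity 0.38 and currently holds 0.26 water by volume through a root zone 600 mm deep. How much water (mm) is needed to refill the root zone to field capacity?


SMD = (FC - theta) * D
    = (0.38 - 0.26) * 600
    = 0.120 * 600
    = 72 mm


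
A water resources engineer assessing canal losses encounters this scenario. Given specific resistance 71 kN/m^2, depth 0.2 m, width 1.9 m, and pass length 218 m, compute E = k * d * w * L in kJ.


E = k * d * w * L
  = 71 * 0.2 * 1.9 * 218
  = 5881.64 kJ


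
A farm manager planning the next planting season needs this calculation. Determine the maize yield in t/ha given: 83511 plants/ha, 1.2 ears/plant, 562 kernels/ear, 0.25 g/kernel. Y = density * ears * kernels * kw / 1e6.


Y = density * ears * kernels * kw
  = 83511 * 1.2 * 562 * 0.25 g/ha
  = 14079954.60 g/ha
  = 14079.95 kg/ha = 14.08 t/ha


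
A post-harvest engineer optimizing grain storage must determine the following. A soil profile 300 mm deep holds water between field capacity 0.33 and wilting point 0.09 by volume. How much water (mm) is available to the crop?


AW = (FC - WP) * D
   = (0.33 - 0.09) * 300
   = 0.24 * 300
   = 72 mm


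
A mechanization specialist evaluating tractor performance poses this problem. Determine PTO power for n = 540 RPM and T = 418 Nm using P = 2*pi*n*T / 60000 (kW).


P = 2*pi*n*T / 60000
  = 2*pi * 540 * 418 / 60000
  = 1418240.59 / 60000
  = 23.64 kW


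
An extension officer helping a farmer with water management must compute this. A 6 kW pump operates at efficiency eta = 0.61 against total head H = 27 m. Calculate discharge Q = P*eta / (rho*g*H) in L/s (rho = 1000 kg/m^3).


Q = (P * 1000 * eta) / (rho * g * H)
  = (6 * 1000 * 0.61) / (1000 * 9.81 * 27)
  = 3660 / 264870
  = 0.01382 m^3/s = 13.82 L/s


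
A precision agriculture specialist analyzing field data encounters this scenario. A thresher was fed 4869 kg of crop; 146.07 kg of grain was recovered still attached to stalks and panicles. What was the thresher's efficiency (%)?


eta = (total - unthreshed) / total * 100
    = (4869 - 146.07) / 4869 * 100
    = 4722.93 / 4869 * 100
    = 97%


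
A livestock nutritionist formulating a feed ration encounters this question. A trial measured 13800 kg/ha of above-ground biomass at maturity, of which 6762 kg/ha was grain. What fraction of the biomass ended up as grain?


HI = grain_yield / biomass
   = 6762 / 13800
   = 0.49


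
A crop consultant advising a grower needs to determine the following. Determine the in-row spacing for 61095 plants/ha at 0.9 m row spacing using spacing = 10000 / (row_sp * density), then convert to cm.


spacing = 10000 / (row_sp * density)
        = 10000 / (0.9 * 61095)
        = 10000 / 54985.50
        = 0.18187 m = 18.19 cm


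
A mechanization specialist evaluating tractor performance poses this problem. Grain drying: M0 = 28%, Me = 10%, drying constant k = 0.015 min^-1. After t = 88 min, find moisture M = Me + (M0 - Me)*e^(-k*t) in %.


M = Me + (M0 - Me) * e^(-k*t)
  = 10 + (28 - 10) * e^(-0.015*88)
  = 10 + 18 * e^(-1.320)
  = 10 + 18 * 0.26714
  = 10 + 4.8084
  = 14.81%


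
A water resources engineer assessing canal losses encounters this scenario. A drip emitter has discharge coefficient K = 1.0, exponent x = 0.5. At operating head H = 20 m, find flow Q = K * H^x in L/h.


Q = K * H^x
  = 1.0 * 20^0.5
  = 1.0 * 4.4721
  = 4.47 L/h


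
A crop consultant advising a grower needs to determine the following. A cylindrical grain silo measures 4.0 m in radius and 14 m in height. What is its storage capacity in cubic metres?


V = pi * r^2 * h
  = pi * 4.0^2 * 14
  = pi * 16 * 14
  = 703.72 m^3


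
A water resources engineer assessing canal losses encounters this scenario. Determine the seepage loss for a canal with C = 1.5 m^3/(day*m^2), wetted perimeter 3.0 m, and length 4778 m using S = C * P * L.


S = C * P * L
  = 1.5 * 3.0 * 4778
  = 21501 m^3/day


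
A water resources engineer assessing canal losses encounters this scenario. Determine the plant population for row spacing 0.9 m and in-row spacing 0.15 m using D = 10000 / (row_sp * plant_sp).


D = 10000 / (row_sp * plant_sp)
  = 10000 / (0.9 * 0.15)
  = 10000 / 0.1350
  = 74074.07 plants/ha


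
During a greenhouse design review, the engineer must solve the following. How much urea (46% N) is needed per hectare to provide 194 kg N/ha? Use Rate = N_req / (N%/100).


Rate = N_required / (N_content / 100)
     = 194 / (46 / 100)
     = 194 / 0.46
     = 421.74 kg/ha


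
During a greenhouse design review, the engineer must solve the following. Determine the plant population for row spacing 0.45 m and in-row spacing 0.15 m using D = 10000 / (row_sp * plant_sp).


D = 10000 / (row_sp * plant_sp)
  = 10000 / (0.45 * 0.15)
  = 10000 / 0.0675
  = 148148.15 plants/ha


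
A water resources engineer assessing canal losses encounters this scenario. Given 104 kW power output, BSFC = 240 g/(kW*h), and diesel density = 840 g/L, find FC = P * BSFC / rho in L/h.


FC = P * BSFC / rho_fuel
   = 104 * 240 / 840
   = 24960 / 840
   = 29.71 L/h


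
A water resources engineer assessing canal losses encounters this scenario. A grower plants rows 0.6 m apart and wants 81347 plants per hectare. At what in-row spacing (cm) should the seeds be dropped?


spacing = 10000 / (row_sp * density)
        = 10000 / (0.6 * 81347)
        = 10000 / 48808.20
        = 0.20488 m = 20.49 cm


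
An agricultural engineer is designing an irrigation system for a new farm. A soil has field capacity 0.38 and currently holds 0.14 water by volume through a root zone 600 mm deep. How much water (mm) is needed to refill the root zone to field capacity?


SMD = (FC - theta) * D
    = (0.38 - 0.14) * 600
    = 0.240 * 600
    = 144 mm


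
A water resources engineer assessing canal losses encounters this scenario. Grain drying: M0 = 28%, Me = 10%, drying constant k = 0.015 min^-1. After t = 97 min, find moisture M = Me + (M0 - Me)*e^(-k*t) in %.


M = Me + (M0 - Me) * e^(-k*t)
  = 10 + (28 - 10) * e^(-0.015*97)
  = 10 + 18 * e^(-1.455)
  = 10 + 18 * 0.23340
  = 10 + 4.2012
  = 14.20%


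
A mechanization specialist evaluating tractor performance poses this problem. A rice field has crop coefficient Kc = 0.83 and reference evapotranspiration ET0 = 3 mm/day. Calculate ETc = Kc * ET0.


ETc = Kc * ET0
    = 0.83 * 3
    = 2.49 mm/day


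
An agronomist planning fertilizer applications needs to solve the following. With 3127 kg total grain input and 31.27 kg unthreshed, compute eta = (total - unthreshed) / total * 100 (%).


eta = (total - unthreshed) / total * 100
    = (3127 - 31.27) / 3127 * 100
    = 3095.73 / 3127 * 100
    = 99%


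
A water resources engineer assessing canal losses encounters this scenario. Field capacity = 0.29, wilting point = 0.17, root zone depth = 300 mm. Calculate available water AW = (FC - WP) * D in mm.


AW = (FC - WP) * D
   = (0.29 - 0.17) * 300
   = 0.12 * 300
   = 36 mm


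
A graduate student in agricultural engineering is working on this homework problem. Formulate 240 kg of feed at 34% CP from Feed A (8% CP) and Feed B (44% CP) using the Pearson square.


parts_A = CP_b - target = 44 - 34 = 10
parts_B = target - CP_a = 34 - 8 = 26
total_parts = 10 + 26 = 36
Feed A = 240 * 10 / 36 = 66.67 kg
Feed B = 240 * 26 / 36 = 173.33 kg

66.67 kg


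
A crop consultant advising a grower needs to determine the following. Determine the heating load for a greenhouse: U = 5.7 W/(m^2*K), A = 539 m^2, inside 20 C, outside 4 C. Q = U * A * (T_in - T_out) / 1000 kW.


dT = 20 - (4) = 16 K
Q = U * A * dT
  = 5.7 * 539 * 16
  = 49156.80 W = 49.16 kW


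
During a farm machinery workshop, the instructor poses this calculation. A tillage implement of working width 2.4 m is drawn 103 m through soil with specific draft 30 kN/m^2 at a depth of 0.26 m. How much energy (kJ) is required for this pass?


E = k * d * w * L
  = 30 * 0.26 * 2.4 * 103
  = 1928.16 kJ


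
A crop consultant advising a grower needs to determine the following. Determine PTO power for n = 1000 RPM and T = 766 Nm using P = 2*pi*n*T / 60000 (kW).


P = 2*pi*n*T / 60000
  = 2*pi * 1000 * 766 / 60000
  = 4812919.95 / 60000
  = 80.22 kW


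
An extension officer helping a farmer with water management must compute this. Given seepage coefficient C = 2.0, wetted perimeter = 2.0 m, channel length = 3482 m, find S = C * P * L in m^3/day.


S = C * P * L
  = 2.0 * 2.0 * 3482
  = 13928 m^3/day


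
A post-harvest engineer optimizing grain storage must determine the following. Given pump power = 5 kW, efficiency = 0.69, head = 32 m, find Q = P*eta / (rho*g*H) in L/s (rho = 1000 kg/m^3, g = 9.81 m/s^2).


Q = (P * 1000 * eta) / (rho * g * H)
  = (5 * 1000 * 0.69) / (1000 * 9.81 * 32)
  = 3450 / 313920
  = 0.01099 m^3/s = 10.99 L/s


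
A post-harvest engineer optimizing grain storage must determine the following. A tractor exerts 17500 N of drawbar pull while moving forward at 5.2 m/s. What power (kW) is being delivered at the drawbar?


P = F * v / 1000
  = 17500 * 5.2 / 1000
  = 91000 / 1000
  = 91 kW


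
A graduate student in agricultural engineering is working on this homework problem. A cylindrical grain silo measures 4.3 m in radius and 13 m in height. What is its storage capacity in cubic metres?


V = pi * r^2 * h
  = pi * 4.3^2 * 13
  = pi * 18.49 * 13
  = 755.14 m^3


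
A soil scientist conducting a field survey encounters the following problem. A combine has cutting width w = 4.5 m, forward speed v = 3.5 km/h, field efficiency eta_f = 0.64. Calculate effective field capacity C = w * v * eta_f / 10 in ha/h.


C = w * v * eta_f / 10
  = 4.5 * 3.5 * 0.64 / 10
  = 10.08 / 10
  = 1.01 ha/h


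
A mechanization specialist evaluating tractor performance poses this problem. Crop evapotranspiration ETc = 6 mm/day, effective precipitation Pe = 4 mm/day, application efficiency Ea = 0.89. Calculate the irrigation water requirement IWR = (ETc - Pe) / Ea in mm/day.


IWR = (ETc - Pe) / Ea
    = (6 - 4) / 0.89
    = 2 / 0.89
    = 2.25 mm/day


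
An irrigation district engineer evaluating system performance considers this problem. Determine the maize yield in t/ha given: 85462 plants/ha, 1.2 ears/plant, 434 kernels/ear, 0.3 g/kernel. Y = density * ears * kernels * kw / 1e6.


Y = density * ears * kernels * kw
  = 85462 * 1.2 * 434 * 0.3 g/ha
  = 13352582.88 g/ha
  = 13352.58 kg/ha = 13.35 t/ha


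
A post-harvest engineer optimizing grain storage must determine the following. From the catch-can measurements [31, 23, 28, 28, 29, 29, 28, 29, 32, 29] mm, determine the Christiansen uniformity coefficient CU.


xbar = 286 / 10 = 28.600
sum|xi - xbar| = 14.800
CU = 100 * (1 - 14.800 / (10 * 28.600))
   = 100 * (1 - 0.0517)
   = 94.83%


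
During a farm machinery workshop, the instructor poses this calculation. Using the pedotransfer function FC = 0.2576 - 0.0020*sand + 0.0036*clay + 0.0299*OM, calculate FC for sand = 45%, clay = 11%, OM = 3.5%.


FC = 0.2576 - 0.0020*45 + 0.0036*11 + 0.0299*3.5
   = 0.2576 - 0.0900 + 0.0396 + 0.1047
   = 0.3119


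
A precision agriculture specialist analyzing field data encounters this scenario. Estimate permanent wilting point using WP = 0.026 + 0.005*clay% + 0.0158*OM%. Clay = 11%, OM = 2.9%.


WP = 0.026 + 0.005*11 + 0.0158*2.9
   = 0.026 + 0.0550 + 0.0458
   = 0.1268


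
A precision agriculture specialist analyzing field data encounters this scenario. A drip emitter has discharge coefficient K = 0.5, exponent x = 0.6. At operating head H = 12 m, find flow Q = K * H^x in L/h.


Q = K * H^x
  = 0.5 * 12^0.6
  = 0.5 * 4.4413
  = 2.22 L/h


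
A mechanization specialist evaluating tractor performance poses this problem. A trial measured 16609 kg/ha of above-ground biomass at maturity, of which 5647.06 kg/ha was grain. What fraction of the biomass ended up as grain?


HI = grain_yield / biomass
   = 5647.06 / 16609
   = 0.34


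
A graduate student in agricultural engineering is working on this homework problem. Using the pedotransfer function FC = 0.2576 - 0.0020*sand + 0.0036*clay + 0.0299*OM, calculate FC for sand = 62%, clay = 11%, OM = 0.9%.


FC = 0.2576 - 0.0020*62 + 0.0036*11 + 0.0299*0.9
   = 0.2576 - 0.1240 + 0.0396 + 0.0269
   = 0.2001


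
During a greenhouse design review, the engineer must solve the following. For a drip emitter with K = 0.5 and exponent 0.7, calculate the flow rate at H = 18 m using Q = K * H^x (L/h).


Q = K * H^x
  = 0.5 * 18^0.7
  = 0.5 * 7.5629
  = 3.78 L/h


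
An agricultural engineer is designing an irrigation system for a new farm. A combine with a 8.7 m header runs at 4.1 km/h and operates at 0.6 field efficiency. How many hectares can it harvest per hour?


C = w * v * eta_f / 10
  = 8.7 * 4.1 * 0.6 / 10
  = 21.40 / 10
  = 2.14 ha/h


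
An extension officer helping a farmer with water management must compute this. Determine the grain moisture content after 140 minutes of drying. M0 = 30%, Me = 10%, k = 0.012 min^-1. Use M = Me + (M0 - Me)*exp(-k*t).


M = Me + (M0 - Me) * e^(-k*t)
  = 10 + (30 - 10) * e^(-0.012*140)
  = 10 + 20 * e^(-1.680)
  = 10 + 20 * 0.18637
  = 10 + 3.7275
  = 13.73%


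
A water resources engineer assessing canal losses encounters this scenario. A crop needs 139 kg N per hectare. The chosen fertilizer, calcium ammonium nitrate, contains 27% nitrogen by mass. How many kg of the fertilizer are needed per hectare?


Rate = N_required / (N_content / 100)
     = 139 / (27 / 100)
     = 139 / 0.27
     = 514.81 kg/ha


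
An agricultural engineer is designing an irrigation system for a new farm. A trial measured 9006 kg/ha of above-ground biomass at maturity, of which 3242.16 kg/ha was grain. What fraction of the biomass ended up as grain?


HI = grain_yield / biomass
   = 3242.16 / 9006
   = 0.36


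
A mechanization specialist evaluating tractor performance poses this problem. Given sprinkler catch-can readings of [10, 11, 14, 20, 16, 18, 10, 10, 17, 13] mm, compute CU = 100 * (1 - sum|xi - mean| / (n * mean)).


xbar = 139 / 10 = 13.900
sum|xi - xbar| = 31
CU = 100 * (1 - 31 / (10 * 13.900))
   = 100 * (1 - 0.2230)
   = 77.70%


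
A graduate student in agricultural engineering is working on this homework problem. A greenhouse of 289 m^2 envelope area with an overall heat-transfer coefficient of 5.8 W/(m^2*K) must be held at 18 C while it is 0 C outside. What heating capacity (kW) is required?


dT = 18 - (0) = 18 K
Q = U * A * dT
  = 5.8 * 289 * 18
  = 30171.60 W = 30.17 kW


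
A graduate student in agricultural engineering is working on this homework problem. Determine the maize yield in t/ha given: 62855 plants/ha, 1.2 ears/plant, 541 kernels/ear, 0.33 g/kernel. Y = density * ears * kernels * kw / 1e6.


Y = density * ears * kernels * kw
  = 62855 * 1.2 * 541 * 0.33 g/ha
  = 13465803.78 g/ha
  = 13465.80 kg/ha = 13.47 t/ha


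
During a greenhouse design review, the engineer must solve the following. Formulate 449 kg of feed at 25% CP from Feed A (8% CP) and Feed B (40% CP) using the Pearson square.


parts_A = CP_b - target = 40 - 25 = 15
parts_B = target - CP_a = 25 - 8 = 17
total_parts = 15 + 17 = 32
Feed A = 449 * 15 / 32 = 210.47 kg
Feed B = 449 * 17 / 32 = 238.53 kg

210.47 kg


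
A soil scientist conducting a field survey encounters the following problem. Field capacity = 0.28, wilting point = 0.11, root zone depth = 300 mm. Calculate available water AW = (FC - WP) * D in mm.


AW = (FC - WP) * D
   = (0.28 - 0.11) * 300
   = 0.17 * 300
   = 51 mm


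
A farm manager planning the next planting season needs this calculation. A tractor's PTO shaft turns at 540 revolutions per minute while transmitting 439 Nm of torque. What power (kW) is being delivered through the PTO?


P = 2*pi*n*T / 60000
  = 2*pi * 540 * 439 / 60000
  = 1489491.91 / 60000
  = 24.82 kW


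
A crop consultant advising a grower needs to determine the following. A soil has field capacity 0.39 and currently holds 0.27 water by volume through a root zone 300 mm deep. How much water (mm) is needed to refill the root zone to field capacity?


SMD = (FC - theta) * D
    = (0.39 - 0.27) * 300
    = 0.120 * 300
    = 36 mm


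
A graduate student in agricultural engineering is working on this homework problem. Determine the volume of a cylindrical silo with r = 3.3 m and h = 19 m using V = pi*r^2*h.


V = pi * r^2 * h
  = pi * 3.3^2 * 19
  = pi * 10.89 * 19
  = 650.03 m^3


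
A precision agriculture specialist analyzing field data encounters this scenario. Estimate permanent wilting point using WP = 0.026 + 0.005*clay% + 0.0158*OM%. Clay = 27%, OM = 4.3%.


WP = 0.026 + 0.005*27 + 0.0158*4.3
   = 0.026 + 0.1350 + 0.0679
   = 0.2289


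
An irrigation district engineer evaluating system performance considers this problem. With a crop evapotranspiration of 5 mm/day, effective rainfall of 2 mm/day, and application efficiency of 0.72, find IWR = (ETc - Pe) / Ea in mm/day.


IWR = (ETc - Pe) / Ea
    = (5 - 2) / 0.72
    = 3 / 0.72
    = 4.17 mm/day


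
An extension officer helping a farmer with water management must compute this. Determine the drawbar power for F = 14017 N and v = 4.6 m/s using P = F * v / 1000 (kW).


P = F * v / 1000
  = 14017 * 4.6 / 1000
  = 64478.20 / 1000
  = 64.48 kW


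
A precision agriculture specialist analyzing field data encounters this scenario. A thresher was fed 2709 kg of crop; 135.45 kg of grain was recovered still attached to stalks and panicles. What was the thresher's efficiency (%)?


eta = (total - unthreshed) / total * 100
    = (2709 - 135.45) / 2709 * 100
    = 2573.55 / 2709 * 100
    = 95%


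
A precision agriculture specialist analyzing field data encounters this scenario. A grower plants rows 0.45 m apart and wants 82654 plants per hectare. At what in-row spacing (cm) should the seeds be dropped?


spacing = 10000 / (row_sp * density)
        = 10000 / (0.45 * 82654)
        = 10000 / 37194.30
        = 0.26886 m = 26.89 cm


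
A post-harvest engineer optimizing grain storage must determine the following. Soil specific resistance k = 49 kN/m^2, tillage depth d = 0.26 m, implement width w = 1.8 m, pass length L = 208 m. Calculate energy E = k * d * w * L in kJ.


E = k * d * w * L
  = 49 * 0.26 * 1.8 * 208
  = 4769.86 kJ


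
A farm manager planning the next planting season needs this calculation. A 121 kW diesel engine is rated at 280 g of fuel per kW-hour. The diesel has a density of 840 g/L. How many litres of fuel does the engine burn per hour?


FC = P * BSFC / rho_fuel
   = 121 * 280 / 840
   = 33880 / 840
   = 40.33 L/h


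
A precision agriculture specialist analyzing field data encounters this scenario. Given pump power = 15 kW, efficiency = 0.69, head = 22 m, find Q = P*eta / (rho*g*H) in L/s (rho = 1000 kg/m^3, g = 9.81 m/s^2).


Q = (P * 1000 * eta) / (rho * g * H)
  = (15 * 1000 * 0.69) / (1000 * 9.81 * 22)
  = 10350 / 215820
  = 0.04796 m^3/s = 47.96 L/s


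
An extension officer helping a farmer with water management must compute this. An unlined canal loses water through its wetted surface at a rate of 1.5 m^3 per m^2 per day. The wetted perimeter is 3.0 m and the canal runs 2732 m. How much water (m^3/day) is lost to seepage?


S = C * P * L
  = 1.5 * 3.0 * 2732
  = 12294 m^3/day


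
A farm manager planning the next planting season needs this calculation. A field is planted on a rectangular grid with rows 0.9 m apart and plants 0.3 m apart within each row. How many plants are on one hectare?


D = 10000 / (row_sp * plant_sp)
  = 10000 / (0.9 * 0.3)
  = 10000 / 0.2700
  = 37037.04 plants/ha


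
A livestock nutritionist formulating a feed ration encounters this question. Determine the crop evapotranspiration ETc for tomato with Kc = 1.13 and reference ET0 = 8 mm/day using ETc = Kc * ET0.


ETc = Kc * ET0
    = 1.13 * 8
    = 9.04 mm/day


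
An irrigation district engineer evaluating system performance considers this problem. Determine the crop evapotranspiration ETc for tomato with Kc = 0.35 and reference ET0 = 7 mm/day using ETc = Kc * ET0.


ETc = Kc * ET0
    = 0.35 * 7
    = 2.45 mm/day


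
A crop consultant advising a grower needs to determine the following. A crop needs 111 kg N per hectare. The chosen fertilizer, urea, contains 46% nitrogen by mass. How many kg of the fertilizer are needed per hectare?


Rate = N_required / (N_content / 100)
     = 111 / (46 / 100)
     = 111 / 0.46
     = 241.30 kg/ha


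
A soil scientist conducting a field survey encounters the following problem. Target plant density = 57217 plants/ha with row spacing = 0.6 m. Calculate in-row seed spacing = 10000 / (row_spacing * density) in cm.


spacing = 10000 / (row_sp * density)
        = 10000 / (0.6 * 57217)
        = 10000 / 34330.20
        = 0.29129 m = 29.13 cm
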